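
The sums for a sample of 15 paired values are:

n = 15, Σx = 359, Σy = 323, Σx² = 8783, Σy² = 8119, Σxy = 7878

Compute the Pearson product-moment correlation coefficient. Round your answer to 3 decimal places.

r = (nΣxy − ΣxΣy) / √[(nΣx² − (Σx)²)(nΣy² − (Σy)²)]
Numerator: 15×7878 − 359×323 = 2213
Denominator: √[(131745 − 128881)(121785 − 104329)] = √[2864 × 17456] = 7070.6424
r = 2213 / 7070.6424 ≈ 0.313

0.313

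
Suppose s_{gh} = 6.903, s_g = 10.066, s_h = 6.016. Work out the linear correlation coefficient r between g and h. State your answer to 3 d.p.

0.114

r = Cov(g,h) / (s_g · s_h) = 6.903 / (10.066 × 6.016)
  = 6.903 / 60.5571 ≈ 0.114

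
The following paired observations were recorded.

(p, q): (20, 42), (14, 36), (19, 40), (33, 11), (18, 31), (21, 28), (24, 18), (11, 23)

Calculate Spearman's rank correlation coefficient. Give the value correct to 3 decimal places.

-0.429

Rank p: 5, 2, 4, 8, 3, 6, 7, 1
Rank q: 8, 6, 7, 1, 5, 4, 2, 3
d = rank(p) − rank(q): -3, -4, -3, 7, -2, 2, 5, -2; Σd² = 120
ρ = 1 − 6Σd² / [n(n²−1)] = 1 − 6×120 / (8×63) = 1 − 720/504 ≈ -0.429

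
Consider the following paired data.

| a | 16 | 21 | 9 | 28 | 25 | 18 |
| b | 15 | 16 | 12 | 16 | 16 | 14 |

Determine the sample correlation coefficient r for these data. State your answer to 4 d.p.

0.8937

n = 6, Σa = 117, Σb = 89, Σa² = 2511, Σb² = 1333, Σab = 1784
nΣab − ΣaΣb = 10704 − 10413 = 291
nΣa² − (Σa)² = 15066 − 13689 = 1377; nΣb² − (Σb)² = 7998 − 7921 = 77
r = 291 / √(1377 × 77) = 291 / 325.6209 ≈ 0.8937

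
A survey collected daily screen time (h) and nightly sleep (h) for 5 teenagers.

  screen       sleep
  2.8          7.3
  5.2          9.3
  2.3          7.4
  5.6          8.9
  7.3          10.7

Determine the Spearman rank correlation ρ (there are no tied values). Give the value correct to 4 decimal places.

0.8000

Rank screen: 2, 3, 1, 4, 5
Rank sleep: 1, 4, 2, 3, 5
d = rank(screen) − rank(sleep): 1, -1, -1, 1, 0; Σd² = 4
ρ = 1 − 6Σd² / [n(n²−1)] = 1 − 6×4 / (5×24) = 1 − 24/120 ≈ 0.8000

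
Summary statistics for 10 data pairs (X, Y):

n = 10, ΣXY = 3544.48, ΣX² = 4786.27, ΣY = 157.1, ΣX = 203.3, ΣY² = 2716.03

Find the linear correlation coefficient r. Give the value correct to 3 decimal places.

r = (nΣXY − ΣXΣY) / √[(nΣX² − (ΣX)²)(nΣY² − (ΣY)²)]
Numerator: 10×3544.48 − 203.3×157.1 = 3506.37
Denominator: √[(47862.7 − 41330.89)(27160.3 − 24680.41)] = √[6531.81 × 2479.89] = 4024.6951
r = 3506.37 / 4024.6951 ≈ 0.871

0.871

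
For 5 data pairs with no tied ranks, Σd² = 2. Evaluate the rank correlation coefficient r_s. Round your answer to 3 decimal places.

0.900

ρ = 1 − 6Σd² / [n(n²−1)] = 1 − 6×2 / (5×24)
  = 1 − 12/120 = 1 − 0.1000 ≈ 0.900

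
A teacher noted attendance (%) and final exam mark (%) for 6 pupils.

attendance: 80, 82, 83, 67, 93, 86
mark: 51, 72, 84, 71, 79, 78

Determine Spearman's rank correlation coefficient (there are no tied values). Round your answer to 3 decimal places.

Rank attendance: 2, 3, 4, 1, 6, 5
Rank mark: 1, 3, 6, 2, 5, 4
d = rank(attendance) − rank(mark): 1, 0, -2, -1, 1, 1; Σd² = 8
ρ = 1 − 6Σd² / [n(n²−1)] = 1 − 6×8 / (6×35) = 1 − 48/210 ≈ 0.771

0.771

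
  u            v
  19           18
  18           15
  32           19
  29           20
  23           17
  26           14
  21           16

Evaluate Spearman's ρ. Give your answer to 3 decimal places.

0.500

Rank u: 2, 1, 7, 6, 4, 5, 3
Rank v: 5, 2, 6, 7, 4, 1, 3
d = rank(u) − rank(v): -3, -1, 1, -1, 0, 4, 0; Σd² = 28
ρ = 1 − 6Σd² / [n(n²−1)] = 1 − 6×28 / (7×48) = 1 − 168/336 ≈ 0.500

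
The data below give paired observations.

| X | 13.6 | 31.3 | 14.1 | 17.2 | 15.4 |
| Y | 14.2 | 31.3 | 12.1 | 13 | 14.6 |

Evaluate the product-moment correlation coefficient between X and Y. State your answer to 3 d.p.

0.973

n = 5, ΣX = 91.6, ΣY = 85.2, ΣX² = 1896.46, ΣY² = 1709.9, ΣXY = 1791.86
nΣXY − ΣXΣY = 8959.3 − 7804.32 = 1154.98
nΣX² − (ΣX)² = 9482.3 − 8390.56 = 1091.74; nΣY² − (ΣY)² = 8549.5 − 7259.04 = 1290.46
r = 1154.98 / √(1091.74 × 1290.46) = 1154.98 / 1186.9485 ≈ 0.973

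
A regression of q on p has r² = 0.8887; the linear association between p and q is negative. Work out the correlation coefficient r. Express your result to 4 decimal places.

|r| = √0.8887 = 0.9427
The association is negative, so r = −0.9427.

-0.9427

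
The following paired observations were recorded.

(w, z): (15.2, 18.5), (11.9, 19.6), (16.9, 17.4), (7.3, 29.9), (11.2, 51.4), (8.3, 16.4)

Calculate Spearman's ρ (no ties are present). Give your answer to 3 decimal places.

Rank w: 5, 4, 6, 1, 3, 2
Rank z: 3, 4, 2, 5, 6, 1
d = rank(w) − rank(z): 2, 0, 4, -4, -3, 1; Σd² = 46
ρ = 1 − 6Σd² / [n(n²−1)] = 1 − 6×46 / (6×35) = 1 − 276/210 ≈ -0.314

-0.314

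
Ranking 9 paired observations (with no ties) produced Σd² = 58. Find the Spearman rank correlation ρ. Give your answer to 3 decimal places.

ρ = 1 − 6Σd² / [n(n²−1)] = 1 − 6×58 / (9×80)
  = 1 − 348/720 = 1 − 0.4833 ≈ 0.517

0.517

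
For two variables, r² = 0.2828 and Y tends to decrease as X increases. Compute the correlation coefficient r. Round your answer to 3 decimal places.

|r| = √0.2828 = 0.532
The association is negative, so r = −0.532.

-0.532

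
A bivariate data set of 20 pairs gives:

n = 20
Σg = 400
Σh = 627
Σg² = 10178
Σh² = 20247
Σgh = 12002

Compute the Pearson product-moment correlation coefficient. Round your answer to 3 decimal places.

-0.474

r = (nΣgh − ΣgΣh) / √[(nΣg² − (Σg)²)(nΣh² − (Σh)²)]
Numerator: 20×12002 − 400×627 = -10760
Denominator: √[(203560 − 160000)(404940 − 393129)] = √[43560 × 11811] = 22682.3094
r = -10760 / 22682.3094 ≈ -0.474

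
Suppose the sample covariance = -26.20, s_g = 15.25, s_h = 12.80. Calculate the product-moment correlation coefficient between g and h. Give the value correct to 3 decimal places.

-0.134

r = Cov(g,h) / (s_g · s_h) = -26.20 / (15.25 × 12.80)
  = -26.20 / 195.2000 ≈ -0.134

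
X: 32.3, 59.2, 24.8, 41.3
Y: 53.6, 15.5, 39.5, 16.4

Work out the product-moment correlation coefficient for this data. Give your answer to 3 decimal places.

n = 4, ΣX = 157.6, ΣY = 125, ΣX² = 6868.66, ΣY² = 4942.42, ΣXY = 4305.8
nΣXY − ΣXΣY = 17223.2 − 19700 = -2476.8
nΣX² − (ΣX)² = 27474.64 − 24837.76 = 2636.88; nΣY² − (ΣY)² = 19769.68 − 15625 = 4144.68
r = -2476.8 / √(2636.88 × 4144.68) = -2476.8 / 3305.9074 ≈ -0.749

-0.749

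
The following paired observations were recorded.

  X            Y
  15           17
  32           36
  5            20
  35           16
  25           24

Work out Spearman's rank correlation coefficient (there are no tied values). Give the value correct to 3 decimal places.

-0.100

Rank X: 2, 4, 1, 5, 3
Rank Y: 2, 5, 3, 1, 4
d = rank(X) − rank(Y): 0, -1, -2, 4, -1; Σd² = 22
ρ = 1 − 6Σd² / [n(n²−1)] = 1 − 6×22 / (5×24) = 1 − 132/120 ≈ -0.100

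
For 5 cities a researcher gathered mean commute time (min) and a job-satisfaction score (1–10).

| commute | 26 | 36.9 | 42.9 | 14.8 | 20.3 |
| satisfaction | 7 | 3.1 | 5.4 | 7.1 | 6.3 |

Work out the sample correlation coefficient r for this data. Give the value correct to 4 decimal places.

-0.6990

n = 5, Σx = 140.9, Σy = 28.9, Σx² = 4509.15, Σy² = 177.87, Σxy = 761.02
nΣxy − ΣxΣy = 3805.1 − 4072.01 = -266.91
nΣx² − (Σx)² = 22545.75 − 19852.81 = 2692.94; nΣy² − (Σy)² = 889.35 − 835.21 = 54.14
r = -266.91 / √(2692.94 × 54.14) = -266.91 / 381.8321 ≈ -0.6990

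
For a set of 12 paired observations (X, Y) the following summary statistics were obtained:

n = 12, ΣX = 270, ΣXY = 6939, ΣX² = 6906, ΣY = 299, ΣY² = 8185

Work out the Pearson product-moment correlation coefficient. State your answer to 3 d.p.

0.271

r = (nΣXY − ΣXΣY) / √[(nΣX² − (ΣX)²)(nΣY² − (ΣY)²)]
Numerator: 12×6939 − 270×299 = 2538
Denominator: √[(82872 − 72900)(98220 − 89401)] = √[9972 × 8819] = 9377.7965
r = 2538 / 9377.7965 ≈ 0.271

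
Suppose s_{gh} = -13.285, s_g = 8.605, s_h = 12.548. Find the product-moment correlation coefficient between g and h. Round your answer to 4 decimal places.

-0.1230

r = Cov(g,h) / (s_g · s_h) = -13.285 / (8.605 × 12.548)
  = -13.285 / 107.9755 ≈ -0.1230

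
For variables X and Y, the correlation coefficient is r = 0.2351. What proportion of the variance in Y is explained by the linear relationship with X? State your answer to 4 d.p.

r² = (0.2351)² = 0.0553

0.0553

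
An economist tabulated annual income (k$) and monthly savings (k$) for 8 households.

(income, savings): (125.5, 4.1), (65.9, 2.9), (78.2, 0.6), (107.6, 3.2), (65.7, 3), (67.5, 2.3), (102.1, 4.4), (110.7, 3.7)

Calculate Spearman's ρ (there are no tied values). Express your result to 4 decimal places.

0.6190

Rank income: 8, 2, 4, 6, 1, 3, 5, 7
Rank savings: 7, 3, 1, 5, 4, 2, 8, 6
d = rank(income) − rank(savings): 1, -1, 3, 1, -3, 1, -3, 1; Σd² = 32
ρ = 1 − 6Σd² / [n(n²−1)] = 1 − 6×32 / (8×63) = 1 − 192/504 ≈ 0.6190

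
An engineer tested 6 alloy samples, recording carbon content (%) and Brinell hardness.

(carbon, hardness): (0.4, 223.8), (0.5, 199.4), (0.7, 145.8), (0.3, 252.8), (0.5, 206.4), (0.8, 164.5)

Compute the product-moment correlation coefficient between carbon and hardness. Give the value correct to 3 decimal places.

n = 6, Σx = 3.2, Σy = 1192.7, Σx² = 1.88, Σy² = 244673.49, Σxy = 601.92
nΣxy − ΣxΣy = 3611.52 − 3816.64 = -205.12
nΣx² − (Σx)² = 11.28 − 10.24 = 1.04; nΣy² − (Σy)² = 1468040.94 − 1422533.29 = 45507.65
r = -205.12 / √(1.04 × 45507.65) = -205.12 / 217.5499 ≈ -0.943

-0.943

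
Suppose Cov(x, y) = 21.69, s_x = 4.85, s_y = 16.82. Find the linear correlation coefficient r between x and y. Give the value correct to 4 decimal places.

0.2659

r = Cov(x,y) / (s_x · s_y) = 21.69 / (4.85 × 16.82)
  = 21.69 / 81.5770 ≈ 0.2659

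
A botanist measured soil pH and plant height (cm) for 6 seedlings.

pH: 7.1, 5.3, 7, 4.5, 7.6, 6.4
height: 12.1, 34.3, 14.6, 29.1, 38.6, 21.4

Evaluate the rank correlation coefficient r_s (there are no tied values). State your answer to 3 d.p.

Rank pH: 5, 2, 4, 1, 6, 3
Rank height: 1, 5, 2, 4, 6, 3
d = rank(pH) − rank(height): 4, -3, 2, -3, 0, 0; Σd² = 38
ρ = 1 − 6Σd² / [n(n²−1)] = 1 − 6×38 / (6×35) = 1 − 228/210 ≈ -0.086

-0.086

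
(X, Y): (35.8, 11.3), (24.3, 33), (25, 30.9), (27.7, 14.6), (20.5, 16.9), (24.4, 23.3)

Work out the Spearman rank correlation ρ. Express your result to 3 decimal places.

Rank X: 6, 2, 4, 5, 1, 3
Rank Y: 1, 6, 5, 2, 3, 4
d = rank(X) − rank(Y): 5, -4, -1, 3, -2, -1; Σd² = 56
ρ = 1 − 6Σd² / [n(n²−1)] = 1 − 6×56 / (6×35) = 1 − 336/210 ≈ -0.600

-0.600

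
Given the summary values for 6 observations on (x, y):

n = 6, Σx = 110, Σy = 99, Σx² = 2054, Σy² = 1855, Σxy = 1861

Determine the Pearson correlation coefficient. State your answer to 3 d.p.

0.506

r = (nΣxy − ΣxΣy) / √[(nΣx² − (Σx)²)(nΣy² − (Σy)²)]
Numerator: 6×1861 − 110×99 = 276
Denominator: √[(12324 − 12100)(11130 − 9801)] = √[224 × 1329] = 545.6152
r = 276 / 545.6152 ≈ 0.506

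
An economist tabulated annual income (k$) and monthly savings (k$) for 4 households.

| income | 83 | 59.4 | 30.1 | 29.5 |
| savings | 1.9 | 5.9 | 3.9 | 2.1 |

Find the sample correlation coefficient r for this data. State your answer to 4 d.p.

n = 4, Σx = 202, Σy = 13.8, Σx² = 12193.62, Σy² = 58.04, Σxy = 687.5
nΣxy − ΣxΣy = 2750 − 2787.6 = -37.6
nΣx² − (Σx)² = 48774.48 − 40804 = 7970.48; nΣy² − (Σy)² = 232.16 − 190.44 = 41.72
r = -37.6 / √(7970.48 × 41.72) = -37.6 / 576.6528 ≈ -0.0652

-0.0652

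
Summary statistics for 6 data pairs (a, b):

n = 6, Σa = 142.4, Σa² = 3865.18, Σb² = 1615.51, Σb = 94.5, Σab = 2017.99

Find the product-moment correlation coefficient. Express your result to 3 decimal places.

-0.905

r = (nΣab − ΣaΣb) / √[(nΣa² − (Σa)²)(nΣb² − (Σb)²)]
Numerator: 6×2017.99 − 142.4×94.5 = -1348.86
Denominator: √[(23191.08 − 20277.76)(9693.06 − 8930.25)] = √[2913.32 × 762.81] = 1490.7413
r = -1348.86 / 1490.7413 ≈ -0.905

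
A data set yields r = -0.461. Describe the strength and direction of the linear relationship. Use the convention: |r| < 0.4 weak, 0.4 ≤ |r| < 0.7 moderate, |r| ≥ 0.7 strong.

r = -0.461 < 0 so the relationship is negative.
|r| = 0.461, which falls in the moderate range.

moderate negative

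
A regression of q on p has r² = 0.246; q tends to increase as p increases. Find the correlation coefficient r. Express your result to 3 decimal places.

|r| = √0.246 = 0.496
The association is positive, so r = 0.496.

0.496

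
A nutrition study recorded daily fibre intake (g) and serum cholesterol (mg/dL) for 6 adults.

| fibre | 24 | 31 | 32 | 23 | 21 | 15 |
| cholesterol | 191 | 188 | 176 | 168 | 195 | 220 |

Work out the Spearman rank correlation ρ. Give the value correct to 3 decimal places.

Rank fibre: 4, 5, 6, 3, 2, 1
Rank cholesterol: 4, 3, 2, 1, 5, 6
d = rank(fibre) − rank(cholesterol): 0, 2, 4, 2, -3, -5; Σd² = 58
ρ = 1 − 6Σd² / [n(n²−1)] = 1 − 6×58 / (6×35) = 1 − 348/210 ≈ -0.657

-0.657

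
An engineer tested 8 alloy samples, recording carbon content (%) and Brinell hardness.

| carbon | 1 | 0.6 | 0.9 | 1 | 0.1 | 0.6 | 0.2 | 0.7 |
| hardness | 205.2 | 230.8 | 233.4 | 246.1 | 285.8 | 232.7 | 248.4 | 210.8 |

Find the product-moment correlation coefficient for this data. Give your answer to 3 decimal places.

-0.697

n = 8, Σx = 5.1, Σy = 1893.2, Σx² = 4.07, Σy² = 452386.58, Σxy = 1165.28
nΣxy − ΣxΣy = 9322.24 − 9655.32 = -333.08
nΣx² − (Σx)² = 32.56 − 26.01 = 6.55; nΣy² − (Σy)² = 3619092.64 − 3584206.24 = 34886.4
r = -333.08 / √(6.55 × 34886.4) = -333.08 / 478.0229 ≈ -0.697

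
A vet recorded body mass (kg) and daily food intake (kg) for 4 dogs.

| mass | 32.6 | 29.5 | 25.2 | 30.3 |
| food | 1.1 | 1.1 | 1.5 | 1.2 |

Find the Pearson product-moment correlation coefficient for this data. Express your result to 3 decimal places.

n = 4, Σx = 117.6, Σy = 4.9, Σx² = 3486.14, Σy² = 6.11, Σxy = 142.47
nΣxy − ΣxΣy = 569.88 − 576.24 = -6.36
nΣx² − (Σx)² = 13944.56 − 13829.76 = 114.8; nΣy² − (Σy)² = 24.44 − 24.01 = 0.43
r = -6.36 / √(114.8 × 0.43) = -6.36 / 7.0260 ≈ -0.905

-0.905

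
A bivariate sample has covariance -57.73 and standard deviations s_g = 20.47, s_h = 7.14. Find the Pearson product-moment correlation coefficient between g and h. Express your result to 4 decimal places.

r = Cov(g,h) / (s_g · s_h) = -57.73 / (20.47 × 7.14)
  = -57.73 / 146.1558 ≈ -0.3950

-0.3950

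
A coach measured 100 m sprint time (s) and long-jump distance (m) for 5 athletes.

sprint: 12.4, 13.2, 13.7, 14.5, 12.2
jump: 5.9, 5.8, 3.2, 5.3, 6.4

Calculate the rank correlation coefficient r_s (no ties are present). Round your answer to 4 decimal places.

-0.9000

Rank sprint: 2, 3, 4, 5, 1
Rank jump: 4, 3, 1, 2, 5
d = rank(sprint) − rank(jump): -2, 0, 3, 3, -4; Σd² = 38
ρ = 1 − 6Σd² / [n(n²−1)] = 1 − 6×38 / (5×24) = 1 − 228/120 ≈ -0.9000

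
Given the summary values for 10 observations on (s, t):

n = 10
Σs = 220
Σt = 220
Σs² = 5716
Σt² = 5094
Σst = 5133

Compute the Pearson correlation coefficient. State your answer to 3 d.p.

r = (nΣst − ΣsΣt) / √[(nΣs² − (Σs)²)(nΣt² − (Σt)²)]
Numerator: 10×5133 − 220×220 = 2930
Denominator: √[(57160 − 48400)(50940 − 48400)] = √[8760 × 2540] = 4717.0330
r = 2930 / 4717.0330 ≈ 0.621

0.621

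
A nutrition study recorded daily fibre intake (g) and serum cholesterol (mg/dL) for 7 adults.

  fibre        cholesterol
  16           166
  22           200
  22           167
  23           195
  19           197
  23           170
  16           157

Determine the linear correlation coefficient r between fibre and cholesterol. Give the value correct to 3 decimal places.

n = 7, Σx = 141, Σy = 1252, Σx² = 2899, Σy² = 225828, Σxy = 25380
nΣxy − ΣxΣy = 177660 − 176532 = 1128
nΣx² − (Σx)² = 20293 − 19881 = 412; nΣy² − (Σy)² = 1580796 − 1567504 = 13292
r = 1128 / √(412 × 13292) = 1128 / 2340.1504 ≈ 0.482

0.482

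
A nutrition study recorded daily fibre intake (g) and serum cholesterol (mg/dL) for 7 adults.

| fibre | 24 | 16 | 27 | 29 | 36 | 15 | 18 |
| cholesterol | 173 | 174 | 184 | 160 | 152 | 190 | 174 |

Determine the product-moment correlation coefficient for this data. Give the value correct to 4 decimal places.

-0.7496

n = 7, Σx = 165, Σy = 1207, Σx² = 4247, Σy² = 209141, Σxy = 27998
nΣxy − ΣxΣy = 195986 − 199155 = -3169
nΣx² − (Σx)² = 29729 − 27225 = 2504; nΣy² − (Σy)² = 1463987 − 1456849 = 7138
r = -3169 / √(2504 × 7138) = -3169 / 4227.7124 ≈ -0.7496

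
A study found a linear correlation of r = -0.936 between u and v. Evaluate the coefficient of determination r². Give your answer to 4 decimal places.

r² = (-0.936)² = 0.8761

0.8761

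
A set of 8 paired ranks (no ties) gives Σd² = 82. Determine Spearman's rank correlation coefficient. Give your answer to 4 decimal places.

ρ = 1 − 6Σd² / [n(n²−1)] = 1 − 6×82 / (8×63)
  = 1 − 492/504 = 1 − 0.97619 ≈ 0.0238

0.0238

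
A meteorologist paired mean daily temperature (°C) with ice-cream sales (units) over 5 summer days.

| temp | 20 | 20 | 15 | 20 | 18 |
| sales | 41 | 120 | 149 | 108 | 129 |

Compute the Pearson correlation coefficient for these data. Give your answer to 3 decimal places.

-0.659

n = 5, Σx = 93, Σy = 547, Σx² = 1749, Σy² = 66587, Σxy = 9937
nΣxy − ΣxΣy = 49685 − 50871 = -1186
nΣx² − (Σx)² = 8745 − 8649 = 96; nΣy² − (Σy)² = 332935 − 299209 = 33726
r = -1186 / √(96 × 33726) = -1186 / 1799.3599 ≈ -0.659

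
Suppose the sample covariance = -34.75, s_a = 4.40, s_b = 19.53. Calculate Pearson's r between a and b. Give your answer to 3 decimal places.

r = Cov(a,b) / (s_a · s_b) = -34.75 / (4.40 × 19.53)
  = -34.75 / 85.9320 ≈ -0.404

-0.404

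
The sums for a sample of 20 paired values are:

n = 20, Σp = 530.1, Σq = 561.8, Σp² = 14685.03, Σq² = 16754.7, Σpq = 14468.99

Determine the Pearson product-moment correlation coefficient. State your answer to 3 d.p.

r = (nΣpq − ΣpΣq) / √[(nΣp² − (Σp)²)(nΣq² − (Σq)²)]
Numerator: 20×14468.99 − 530.1×561.8 = -8430.38
Denominator: √[(293700.6 − 281006.01)(335094 − 315619.24)] = √[12694.59 × 19474.76] = 15723.3614
r = -8430.38 / 15723.3614 ≈ -0.536

-0.536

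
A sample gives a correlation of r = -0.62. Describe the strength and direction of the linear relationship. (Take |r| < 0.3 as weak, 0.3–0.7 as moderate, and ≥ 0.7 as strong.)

moderate negative

r = -0.62 < 0 so the relationship is negative.
|r| = 0.62, which falls in the moderate range.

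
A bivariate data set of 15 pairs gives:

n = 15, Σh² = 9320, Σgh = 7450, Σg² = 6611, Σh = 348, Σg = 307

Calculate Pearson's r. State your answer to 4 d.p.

0.5126

r = (nΣgh − ΣgΣh) / √[(nΣg² − (Σg)²)(nΣh² − (Σh)²)]
Numerator: 15×7450 − 307×348 = 4914
Denominator: √[(99165 − 94249)(139800 − 121104)] = √[4916 × 18696] = 9586.9461
r = 4914 / 9586.9461 ≈ 0.5126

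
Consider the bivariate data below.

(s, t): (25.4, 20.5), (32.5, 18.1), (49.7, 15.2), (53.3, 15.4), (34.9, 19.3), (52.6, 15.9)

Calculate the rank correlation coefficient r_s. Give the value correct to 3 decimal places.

-0.771

Rank s: 1, 2, 4, 6, 3, 5
Rank t: 6, 4, 1, 2, 5, 3
d = rank(s) − rank(t): -5, -2, 3, 4, -2, 2; Σd² = 62
ρ = 1 − 6Σd² / [n(n²−1)] = 1 − 6×62 / (6×35) = 1 − 372/210 ≈ -0.771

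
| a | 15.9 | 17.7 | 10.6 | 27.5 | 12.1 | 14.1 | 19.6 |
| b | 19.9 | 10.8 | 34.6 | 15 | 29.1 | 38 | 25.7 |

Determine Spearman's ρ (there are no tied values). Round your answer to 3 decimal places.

Rank a: 4, 5, 1, 7, 2, 3, 6
Rank b: 3, 1, 6, 2, 5, 7, 4
d = rank(a) − rank(b): 1, 4, -5, 5, -3, -4, 2; Σd² = 96
ρ = 1 − 6Σd² / [n(n²−1)] = 1 − 6×96 / (7×48) = 1 − 576/336 ≈ -0.714

-0.714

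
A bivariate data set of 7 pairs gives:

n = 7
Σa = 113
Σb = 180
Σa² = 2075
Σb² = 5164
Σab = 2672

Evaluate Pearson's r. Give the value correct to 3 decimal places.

r = (nΣab − ΣaΣb) / √[(nΣa² − (Σa)²)(nΣb² − (Σb)²)]
Numerator: 7×2672 − 113×180 = -1636
Denominator: √[(14525 − 12769)(36148 − 32400)] = √[1756 × 3748] = 2565.4411
r = -1636 / 2565.4411 ≈ -0.638

-0.638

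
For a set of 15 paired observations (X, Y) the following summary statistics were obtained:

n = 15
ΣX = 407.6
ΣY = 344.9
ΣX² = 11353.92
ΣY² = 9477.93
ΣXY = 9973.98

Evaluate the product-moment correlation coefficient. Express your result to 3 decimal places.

0.918

r = (nΣXY − ΣXΣY) / √[(nΣX² − (ΣX)²)(nΣY² − (ΣY)²)]
Numerator: 15×9973.98 − 407.6×344.9 = 9028.46
Denominator: √[(170308.8 − 166137.76)(142168.95 − 118956.01)] = √[4171.04 × 23212.94] = 9839.8222
r = 9028.46 / 9839.8222 ≈ 0.918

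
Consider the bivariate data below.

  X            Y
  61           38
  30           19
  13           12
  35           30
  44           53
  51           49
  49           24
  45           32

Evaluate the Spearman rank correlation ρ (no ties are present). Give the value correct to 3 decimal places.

0.643

Rank X: 8, 2, 1, 3, 4, 7, 6, 5
Rank Y: 6, 2, 1, 4, 8, 7, 3, 5
d = rank(X) − rank(Y): 2, 0, 0, -1, -4, 0, 3, 0; Σd² = 30
ρ = 1 − 6Σd² / [n(n²−1)] = 1 − 6×30 / (8×63) = 1 − 180/504 ≈ 0.643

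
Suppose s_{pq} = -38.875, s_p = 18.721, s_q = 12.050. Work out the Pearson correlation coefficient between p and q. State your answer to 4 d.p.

r = Cov(p,q) / (s_p · s_q) = -38.875 / (18.721 × 12.050)
  = -38.875 / 225.5881 ≈ -0.1723

-0.1723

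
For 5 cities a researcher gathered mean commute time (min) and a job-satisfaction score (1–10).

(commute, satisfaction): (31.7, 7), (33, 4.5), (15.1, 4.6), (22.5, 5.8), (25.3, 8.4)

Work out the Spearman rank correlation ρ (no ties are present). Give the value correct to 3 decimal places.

-0.100

Rank commute: 4, 5, 1, 2, 3
Rank satisfaction: 4, 1, 2, 3, 5
d = rank(commute) − rank(satisfaction): 0, 4, -1, -1, -2; Σd² = 22
ρ = 1 − 6Σd² / [n(n²−1)] = 1 − 6×22 / (5×24) = 1 − 132/120 ≈ -0.100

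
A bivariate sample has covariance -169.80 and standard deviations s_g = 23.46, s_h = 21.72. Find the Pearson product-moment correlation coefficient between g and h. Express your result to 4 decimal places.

r = Cov(g,h) / (s_g · s_h) = -169.80 / (23.46 × 21.72)
  = -169.80 / 509.5512 ≈ -0.3332

-0.3332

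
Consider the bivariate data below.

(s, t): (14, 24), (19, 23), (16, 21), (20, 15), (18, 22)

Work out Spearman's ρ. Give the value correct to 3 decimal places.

Rank s: 1, 4, 2, 5, 3
Rank t: 5, 4, 2, 1, 3
d = rank(s) − rank(t): -4, 0, 0, 4, 0; Σd² = 32
ρ = 1 − 6Σd² / [n(n²−1)] = 1 − 6×32 / (5×24) = 1 − 192/120 ≈ -0.600

-0.600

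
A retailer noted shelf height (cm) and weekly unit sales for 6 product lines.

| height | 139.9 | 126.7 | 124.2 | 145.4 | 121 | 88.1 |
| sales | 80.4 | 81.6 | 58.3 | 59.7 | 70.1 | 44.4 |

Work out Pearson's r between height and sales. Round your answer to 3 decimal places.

0.623

n = 6, Σx = 745.3, Σy = 394.5, Σx² = 94594.31, Σy² = 26971.07, Σxy = 49901.66
nΣxy − ΣxΣy = 299409.96 − 294020.85 = 5389.11
nΣx² − (Σx)² = 567565.86 − 555472.09 = 12093.77; nΣy² − (Σy)² = 161826.42 − 155630.25 = 6196.17
r = 5389.11 / √(12093.77 × 6196.17) = 5389.11 / 8656.5036 ≈ 0.623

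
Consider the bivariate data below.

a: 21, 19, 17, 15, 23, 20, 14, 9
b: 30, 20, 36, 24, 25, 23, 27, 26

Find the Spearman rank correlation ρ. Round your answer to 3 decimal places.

Rank a: 7, 5, 4, 3, 8, 6, 2, 1
Rank b: 7, 1, 8, 3, 4, 2, 6, 5
d = rank(a) − rank(b): 0, 4, -4, 0, 4, 4, -4, -4; Σd² = 96
ρ = 1 − 6Σd² / [n(n²−1)] = 1 − 6×96 / (8×63) = 1 − 576/504 ≈ -0.143

-0.143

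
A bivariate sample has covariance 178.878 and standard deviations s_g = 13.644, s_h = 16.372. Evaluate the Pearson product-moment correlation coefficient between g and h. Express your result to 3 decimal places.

0.801

r = Cov(g,h) / (s_g · s_h) = 178.878 / (13.644 × 16.372)
  = 178.878 / 223.3796 ≈ 0.801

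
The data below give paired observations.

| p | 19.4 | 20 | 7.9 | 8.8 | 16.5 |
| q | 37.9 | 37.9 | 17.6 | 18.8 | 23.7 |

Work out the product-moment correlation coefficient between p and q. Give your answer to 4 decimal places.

n = 5, Σp = 72.6, Σq = 135.9, Σp² = 1188.46, Σq² = 4097.71, Σpq = 2188.79
nΣpq − ΣpΣq = 10943.95 − 9866.34 = 1077.61
nΣp² − (Σp)² = 5942.3 − 5270.76 = 671.54; nΣq² − (Σq)² = 20488.55 − 18468.81 = 2019.74
r = 1077.61 / √(671.54 × 2019.74) = 1077.61 / 1164.6185 ≈ 0.9253

0.9253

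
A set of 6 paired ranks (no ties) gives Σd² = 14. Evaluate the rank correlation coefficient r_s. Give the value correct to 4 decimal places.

0.6000

ρ = 1 − 6Σd² / [n(n²−1)] = 1 − 6×14 / (6×35)
  = 1 − 84/210 = 1 − 0.40000 ≈ 0.6000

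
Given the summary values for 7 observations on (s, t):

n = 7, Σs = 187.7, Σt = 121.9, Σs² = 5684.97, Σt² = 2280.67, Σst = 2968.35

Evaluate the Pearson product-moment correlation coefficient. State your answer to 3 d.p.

-0.936

r = (nΣst − ΣsΣt) / √[(nΣs² − (Σs)²)(nΣt² − (Σt)²)]
Numerator: 7×2968.35 − 187.7×121.9 = -2102.18
Denominator: √[(39794.79 − 35231.29)(15964.69 − 14859.61)] = √[4563.5 × 1105.08] = 2245.6697
r = -2102.18 / 2245.6697 ≈ -0.936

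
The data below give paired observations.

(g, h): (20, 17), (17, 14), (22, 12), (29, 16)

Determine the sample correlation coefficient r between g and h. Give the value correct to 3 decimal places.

n = 4, Σg = 88, Σh = 59, Σg² = 2014, Σh² = 885, Σgh = 1306
nΣgh − ΣgΣh = 5224 − 5192 = 32
nΣg² − (Σg)² = 8056 − 7744 = 312; nΣh² − (Σh)² = 3540 − 3481 = 59
r = 32 / √(312 × 59) = 32 / 135.6761 ≈ 0.236

0.236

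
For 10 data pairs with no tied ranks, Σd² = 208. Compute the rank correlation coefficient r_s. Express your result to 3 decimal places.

-0.261

ρ = 1 − 6Σd² / [n(n²−1)] = 1 − 6×208 / (10×99)
  = 1 − 1248/990 = 1 − 1.2606 ≈ -0.261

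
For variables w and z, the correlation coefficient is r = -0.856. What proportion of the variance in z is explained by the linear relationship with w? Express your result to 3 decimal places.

r² = (-0.856)² = 0.733

0.733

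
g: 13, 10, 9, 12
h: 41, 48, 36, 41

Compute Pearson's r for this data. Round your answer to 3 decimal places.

n = 4, Σg = 44, Σh = 166, Σg² = 494, Σh² = 6962, Σgh = 1829
nΣgh − ΣgΣh = 7316 − 7304 = 12
nΣg² − (Σg)² = 1976 − 1936 = 40; nΣh² − (Σh)² = 27848 − 27556 = 292
r = 12 / √(40 × 292) = 12 / 108.0740 ≈ 0.111

0.111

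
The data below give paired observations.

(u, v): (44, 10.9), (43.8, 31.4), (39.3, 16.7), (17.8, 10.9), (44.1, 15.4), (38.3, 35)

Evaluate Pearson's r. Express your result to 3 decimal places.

n = 6, Σu = 227.3, Σv = 120.3, Σu² = 9127.47, Σv² = 2964.63, Σuv = 4724.89
nΣuv − ΣuΣv = 28349.34 − 27344.19 = 1005.15
nΣu² − (Σu)² = 54764.82 − 51665.29 = 3099.53; nΣv² − (Σv)² = 17787.78 − 14472.09 = 3315.69
r = 1005.15 / √(3099.53 × 3315.69) = 1005.15 / 3205.7886 ≈ 0.314

0.314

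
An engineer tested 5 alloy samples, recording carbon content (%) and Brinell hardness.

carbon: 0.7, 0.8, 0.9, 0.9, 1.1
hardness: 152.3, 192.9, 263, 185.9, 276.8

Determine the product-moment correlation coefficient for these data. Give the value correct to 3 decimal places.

n = 5, Σx = 4.4, Σy = 1070.9, Σx² = 3.96, Σy² = 240751.75, Σxy = 969.42
nΣxy − ΣxΣy = 4847.1 − 4711.96 = 135.14
nΣx² − (Σx)² = 19.8 − 19.36 = 0.44; nΣy² − (Σy)² = 1203758.75 − 1146826.81 = 56931.94
r = 135.14 / √(0.44 × 56931.94) = 135.14 / 158.2721 ≈ 0.854

0.854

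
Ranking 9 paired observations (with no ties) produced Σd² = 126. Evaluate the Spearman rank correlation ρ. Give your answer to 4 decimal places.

ρ = 1 − 6Σd² / [n(n²−1)] = 1 − 6×126 / (9×80)
  = 1 − 756/720 = 1 − 1.05000 ≈ -0.0500

-0.0500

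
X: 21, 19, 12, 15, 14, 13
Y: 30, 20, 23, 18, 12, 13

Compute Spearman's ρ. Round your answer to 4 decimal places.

0.3714

Rank X: 6, 5, 1, 4, 3, 2
Rank Y: 6, 4, 5, 3, 1, 2
d = rank(X) − rank(Y): 0, 1, -4, 1, 2, 0; Σd² = 22
ρ = 1 − 6Σd² / [n(n²−1)] = 1 − 6×22 / (6×35) = 1 − 132/210 ≈ 0.3714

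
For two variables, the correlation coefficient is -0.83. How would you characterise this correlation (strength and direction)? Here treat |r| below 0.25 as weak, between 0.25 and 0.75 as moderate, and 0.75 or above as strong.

r = -0.83 < 0 so the relationship is negative.
|r| = 0.83, which falls in the strong range.

strong negative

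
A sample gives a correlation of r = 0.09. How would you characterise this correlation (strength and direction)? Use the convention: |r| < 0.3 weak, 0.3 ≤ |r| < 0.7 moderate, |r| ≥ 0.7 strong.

r = 0.09 > 0 so the relationship is positive.
|r| = 0.09, which falls in the weak range.

weak positive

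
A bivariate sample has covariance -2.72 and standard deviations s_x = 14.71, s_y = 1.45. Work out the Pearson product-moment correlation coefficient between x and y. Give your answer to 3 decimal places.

r = Cov(x,y) / (s_x · s_y) = -2.72 / (14.71 × 1.45)
  = -2.72 / 21.3295 ≈ -0.128

-0.128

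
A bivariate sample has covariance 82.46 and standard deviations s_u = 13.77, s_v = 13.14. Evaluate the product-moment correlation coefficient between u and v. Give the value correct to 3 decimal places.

0.456

r = Cov(u,v) / (s_u · s_v) = 82.46 / (13.77 × 13.14)
  = 82.46 / 180.9378 ≈ 0.456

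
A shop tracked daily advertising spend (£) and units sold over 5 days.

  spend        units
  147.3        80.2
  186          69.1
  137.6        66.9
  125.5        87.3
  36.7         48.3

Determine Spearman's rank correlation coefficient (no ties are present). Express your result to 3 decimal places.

0.300

Rank spend: 4, 5, 3, 2, 1
Rank units: 4, 3, 2, 5, 1
d = rank(spend) − rank(units): 0, 2, 1, -3, 0; Σd² = 14
ρ = 1 − 6Σd² / [n(n²−1)] = 1 − 6×14 / (5×24) = 1 − 84/120 ≈ 0.300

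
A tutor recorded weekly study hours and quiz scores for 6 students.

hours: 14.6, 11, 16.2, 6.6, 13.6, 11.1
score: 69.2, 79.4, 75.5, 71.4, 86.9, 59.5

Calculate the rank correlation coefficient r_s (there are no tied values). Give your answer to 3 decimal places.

0.029

Rank hours: 5, 2, 6, 1, 4, 3
Rank score: 2, 5, 4, 3, 6, 1
d = rank(hours) − rank(score): 3, -3, 2, -2, -2, 2; Σd² = 34
ρ = 1 − 6Σd² / [n(n²−1)] = 1 − 6×34 / (6×35) = 1 − 204/210 ≈ 0.029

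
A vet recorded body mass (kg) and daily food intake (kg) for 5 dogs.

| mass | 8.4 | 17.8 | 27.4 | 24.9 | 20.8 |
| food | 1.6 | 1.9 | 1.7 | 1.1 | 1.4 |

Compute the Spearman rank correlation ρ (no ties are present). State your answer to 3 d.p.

-0.200

Rank mass: 1, 2, 5, 4, 3
Rank food: 3, 5, 4, 1, 2
d = rank(mass) − rank(food): -2, -3, 1, 3, 1; Σd² = 24
ρ = 1 − 6Σd² / [n(n²−1)] = 1 − 6×24 / (5×24) = 1 − 144/120 ≈ -0.200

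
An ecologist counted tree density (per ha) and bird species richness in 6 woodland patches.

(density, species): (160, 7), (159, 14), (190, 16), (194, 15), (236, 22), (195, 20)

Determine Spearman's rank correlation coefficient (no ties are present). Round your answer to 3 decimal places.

0.886

Rank density: 2, 1, 3, 4, 6, 5
Rank species: 1, 2, 4, 3, 6, 5
d = rank(density) − rank(species): 1, -1, -1, 1, 0, 0; Σd² = 4
ρ = 1 − 6Σd² / [n(n²−1)] = 1 − 6×4 / (6×35) = 1 − 24/210 ≈ 0.886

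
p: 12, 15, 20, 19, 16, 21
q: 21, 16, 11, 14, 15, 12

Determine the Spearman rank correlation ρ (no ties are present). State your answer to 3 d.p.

Rank p: 1, 2, 5, 4, 3, 6
Rank q: 6, 5, 1, 3, 4, 2
d = rank(p) − rank(q): -5, -3, 4, 1, -1, 4; Σd² = 68
ρ = 1 − 6Σd² / [n(n²−1)] = 1 − 6×68 / (6×35) = 1 − 408/210 ≈ -0.943

-0.943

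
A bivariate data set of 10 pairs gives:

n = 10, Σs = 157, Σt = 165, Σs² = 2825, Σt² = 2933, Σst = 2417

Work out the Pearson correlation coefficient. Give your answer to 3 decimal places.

-0.630

r = (nΣst − ΣsΣt) / √[(nΣs² − (Σs)²)(nΣt² − (Σt)²)]
Numerator: 10×2417 − 157×165 = -1735
Denominator: √[(28250 − 24649)(29330 − 27225)] = √[3601 × 2105] = 2753.1990
r = -1735 / 2753.1990 ≈ -0.630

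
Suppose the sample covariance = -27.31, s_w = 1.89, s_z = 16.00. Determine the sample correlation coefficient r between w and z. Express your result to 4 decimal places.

-0.9031

r = Cov(w,z) / (s_w · s_z) = -27.31 / (1.89 × 16.00)
  = -27.31 / 30.2400 ≈ -0.9031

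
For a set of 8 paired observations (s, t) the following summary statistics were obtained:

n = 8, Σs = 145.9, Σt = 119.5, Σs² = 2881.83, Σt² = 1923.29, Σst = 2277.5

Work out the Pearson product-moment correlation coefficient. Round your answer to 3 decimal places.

r = (nΣst − ΣsΣt) / √[(nΣs² − (Σs)²)(nΣt² − (Σt)²)]
Numerator: 8×2277.5 − 145.9×119.5 = 784.95
Denominator: √[(23054.64 − 21286.81)(15386.32 − 14280.25)] = √[1767.83 × 1106.07] = 1398.3361
r = 784.95 / 1398.3361 ≈ 0.561

0.561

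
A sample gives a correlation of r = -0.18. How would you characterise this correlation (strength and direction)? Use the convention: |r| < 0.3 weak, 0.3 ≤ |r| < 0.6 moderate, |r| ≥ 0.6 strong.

weak negative

r = -0.18 < 0 so the relationship is negative.
|r| = 0.18, which falls in the weak range.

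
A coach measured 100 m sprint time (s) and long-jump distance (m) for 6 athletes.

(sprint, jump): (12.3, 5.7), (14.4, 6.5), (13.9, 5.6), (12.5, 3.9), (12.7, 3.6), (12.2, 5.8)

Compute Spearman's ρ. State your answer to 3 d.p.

Rank sprint: 2, 6, 5, 3, 4, 1
Rank jump: 4, 6, 3, 2, 1, 5
d = rank(sprint) − rank(jump): -2, 0, 2, 1, 3, -4; Σd² = 34
ρ = 1 − 6Σd² / [n(n²−1)] = 1 − 6×34 / (6×35) = 1 − 204/210 ≈ 0.029

0.029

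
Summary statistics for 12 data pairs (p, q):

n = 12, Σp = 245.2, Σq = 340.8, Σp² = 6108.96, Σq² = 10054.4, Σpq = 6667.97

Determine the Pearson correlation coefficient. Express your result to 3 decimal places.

r = (nΣpq − ΣpΣq) / √[(nΣp² − (Σp)²)(nΣq² − (Σq)²)]
Numerator: 12×6667.97 − 245.2×340.8 = -3548.52
Denominator: √[(73307.52 − 60123.04)(120652.8 − 116144.64)] = √[13184.48 × 4508.16] = 7709.5879
r = -3548.52 / 7709.5879 ≈ -0.460

-0.460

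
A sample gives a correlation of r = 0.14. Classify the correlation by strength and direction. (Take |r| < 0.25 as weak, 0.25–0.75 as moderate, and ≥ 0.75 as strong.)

r = 0.14 > 0 so the relationship is positive.
|r| = 0.14, which falls in the weak range.

weak positive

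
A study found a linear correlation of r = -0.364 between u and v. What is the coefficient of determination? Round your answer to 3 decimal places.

0.132

r² = (-0.364)² = 0.132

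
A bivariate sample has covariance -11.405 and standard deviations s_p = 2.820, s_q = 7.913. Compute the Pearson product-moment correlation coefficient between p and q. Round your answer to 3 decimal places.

r = Cov(p,q) / (s_p · s_q) = -11.405 / (2.820 × 7.913)
  = -11.405 / 22.3147 ≈ -0.511

-0.511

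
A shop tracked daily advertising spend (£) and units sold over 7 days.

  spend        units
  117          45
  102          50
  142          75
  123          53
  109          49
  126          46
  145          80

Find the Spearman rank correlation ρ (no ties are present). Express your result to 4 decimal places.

Rank spend: 3, 1, 6, 4, 2, 5, 7
Rank units: 1, 4, 6, 5, 3, 2, 7
d = rank(spend) − rank(units): 2, -3, 0, -1, -1, 3, 0; Σd² = 24
ρ = 1 − 6Σd² / [n(n²−1)] = 1 − 6×24 / (7×48) = 1 − 144/336 ≈ 0.5714

0.5714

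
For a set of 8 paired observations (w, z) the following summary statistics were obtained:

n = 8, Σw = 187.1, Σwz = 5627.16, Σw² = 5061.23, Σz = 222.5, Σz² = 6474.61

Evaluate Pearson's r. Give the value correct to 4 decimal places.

r = (nΣwz − ΣwΣz) / √[(nΣw² − (Σw)²)(nΣz² − (Σz)²)]
Numerator: 8×5627.16 − 187.1×222.5 = 3387.53
Denominator: √[(40489.84 − 35006.41)(51796.88 − 49506.25)] = √[5483.43 × 2290.63] = 3544.0809
r = 3387.53 / 3544.0809 ≈ 0.9558

0.9558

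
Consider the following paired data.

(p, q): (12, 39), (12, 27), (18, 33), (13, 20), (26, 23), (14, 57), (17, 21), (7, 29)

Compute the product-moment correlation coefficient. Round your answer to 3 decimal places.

-0.212

n = 8, Σp = 119, Σq = 249, Σp² = 1991, Σq² = 8799, Σpq = 3602
nΣpq − ΣpΣq = 28816 − 29631 = -815
nΣp² − (Σp)² = 15928 − 14161 = 1767; nΣq² − (Σq)² = 70392 − 62001 = 8391
r = -815 / √(1767 × 8391) = -815 / 3850.5710 ≈ -0.212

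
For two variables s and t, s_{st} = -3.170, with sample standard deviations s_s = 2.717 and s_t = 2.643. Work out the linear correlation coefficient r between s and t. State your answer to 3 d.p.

-0.441

r = Cov(s,t) / (s_s · s_t) = -3.170 / (2.717 × 2.643)
  = -3.170 / 7.1810 ≈ -0.441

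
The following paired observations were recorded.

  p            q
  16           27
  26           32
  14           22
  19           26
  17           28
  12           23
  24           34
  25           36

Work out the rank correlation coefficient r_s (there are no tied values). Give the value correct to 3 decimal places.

Rank p: 3, 8, 2, 5, 4, 1, 6, 7
Rank q: 4, 6, 1, 3, 5, 2, 7, 8
d = rank(p) − rank(q): -1, 2, 1, 2, -1, -1, -1, -1; Σd² = 14
ρ = 1 − 6Σd² / [n(n²−1)] = 1 − 6×14 / (8×63) = 1 − 84/504 ≈ 0.833

0.833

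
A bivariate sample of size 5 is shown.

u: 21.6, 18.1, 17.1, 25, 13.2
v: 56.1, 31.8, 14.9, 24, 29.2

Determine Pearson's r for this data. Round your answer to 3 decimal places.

0.230

n = 5, Σu = 95, Σv = 156, Σu² = 1885.82, Σv² = 5809.1, Σuv = 3027.57
nΣuv − ΣuΣv = 15137.85 − 14820 = 317.85
nΣu² − (Σu)² = 9429.1 − 9025 = 404.1; nΣv² − (Σv)² = 29045.5 − 24336 = 4709.5
r = 317.85 / √(404.1 × 4709.5) = 317.85 / 1379.5321 ≈ 0.230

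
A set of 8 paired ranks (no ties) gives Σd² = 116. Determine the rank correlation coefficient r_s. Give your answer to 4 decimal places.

-0.3810

ρ = 1 − 6Σd² / [n(n²−1)] = 1 − 6×116 / (8×63)
  = 1 − 696/504 = 1 − 1.38095 ≈ -0.3810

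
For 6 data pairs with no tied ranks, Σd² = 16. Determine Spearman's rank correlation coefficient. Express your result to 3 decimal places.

ρ = 1 − 6Σd² / [n(n²−1)] = 1 − 6×16 / (6×35)
  = 1 − 96/210 = 1 − 0.4571 ≈ 0.543

0.543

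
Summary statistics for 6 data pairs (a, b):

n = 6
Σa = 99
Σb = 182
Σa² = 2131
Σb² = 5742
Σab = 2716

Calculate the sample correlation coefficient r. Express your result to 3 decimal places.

r = (nΣab − ΣaΣb) / √[(nΣa² − (Σa)²)(nΣb² − (Σb)²)]
Numerator: 6×2716 − 99×182 = -1722
Denominator: √[(12786 − 9801)(34452 − 33124)] = √[2985 × 1328] = 1990.9997
r = -1722 / 1990.9997 ≈ -0.865

-0.865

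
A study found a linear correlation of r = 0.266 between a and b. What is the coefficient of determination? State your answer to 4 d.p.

r² = (0.266)² = 0.0708

0.0708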